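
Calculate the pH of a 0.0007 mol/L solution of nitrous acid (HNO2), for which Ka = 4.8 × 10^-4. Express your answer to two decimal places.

pH = 3.41

HNO2 ⇌ NO2- + H+
From the ICE table, Ka = x²/(0.0007 − x) = 4.8 × 10^-4.
Here C₀/Ka ≈ 1.46, so the small-x approximation fails. Use the quadratic:
x = (−Ka + √(Ka² + 4·Ka·C₀))/2 = 3.87 × 10^-4 M
pH = −log[H+] = −log(3.87 × 10^-4) = 3.41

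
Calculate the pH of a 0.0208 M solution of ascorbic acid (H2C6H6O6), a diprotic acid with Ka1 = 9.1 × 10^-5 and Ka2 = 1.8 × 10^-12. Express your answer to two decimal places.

pH = 2.88

Since Ka1 ≫ Ka2, the first ionization dominates [H+].
Ka1 = x²/(0.0208 − x) = 9.1 × 10^-5
Solving the quadratic: x = (−Ka1 + √(Ka1² + 4·Ka1·C₀))/2 = 1.33 × 10^-3 M
pH = −log(1.33 × 10^-3) = 2.88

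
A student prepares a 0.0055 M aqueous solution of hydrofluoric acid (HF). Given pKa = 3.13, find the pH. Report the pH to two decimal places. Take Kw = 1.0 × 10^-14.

pH = 2.77

HF ⇌ F- + H+
Ka = 10^(−3.13) = 7.41 × 10^-4
From the ICE table, Ka = [H+]²/(0.0055 − [H+]) = 7.41 × 10^-4.
The 5% rule fails; solving [H+]² + Ka·[H+] − Ka·C₀ = 0 exactly:
[H+] = (−Ka + √(Ka² + 4·Ka·C₀))/2 = 1.68 × 10^-3 M
pH = −log(1.68 × 10^-3) = 2.77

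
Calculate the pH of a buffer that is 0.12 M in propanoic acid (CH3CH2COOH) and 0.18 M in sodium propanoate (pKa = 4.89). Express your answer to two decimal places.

pH = 5.07

Henderson–Hasselbalch: pH = pKa + log([CH3CH2COO-]/[CH3CH2COOH]) = 4.89 + log(0.18/0.12)
pH = 4.89 + (+0.176) = 5.07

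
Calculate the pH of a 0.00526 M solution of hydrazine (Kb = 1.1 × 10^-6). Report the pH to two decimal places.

N2H4 + H2O ⇌ N2H5+ + OH-
From the ICE table, Kb = x²/(0.00526 − x) = 1.1 × 10^-6.
Since Kb ≪ C₀, x ≈ √(Kb·C₀) = 7.61 × 10^-5 M.
pOH = 4.12, so pH = 14.00 − pOH = 9.88

pH = 9.88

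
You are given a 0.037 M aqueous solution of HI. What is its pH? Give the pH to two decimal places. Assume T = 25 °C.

HI is a strong acid and dissociates completely, so [H+] = 0.037 M.
pH = -log(0.037) = 1.43

pH = 1.43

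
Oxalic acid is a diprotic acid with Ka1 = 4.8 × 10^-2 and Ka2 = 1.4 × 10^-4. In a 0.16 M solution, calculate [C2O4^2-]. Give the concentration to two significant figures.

1.4 × 10^-4 M

First ionization gives [H+] ≈ [HC2O4-] = 6.69 × 10^-2 M.
Second step: Ka2 = [H+][C2O4^2-]/[HC2O4-] ≈ [C2O4^2-] (since [H+] ≈ [HC2O4-]).
So [C2O4^2-] ≈ Ka2.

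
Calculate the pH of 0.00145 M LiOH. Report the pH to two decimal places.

pH = 11.16

LiOH is a strong base; [OH-] = 0.00145 M.
pOH = -log(0.00145) = 2.84
pH = 14.00 - 2.84 = 11.16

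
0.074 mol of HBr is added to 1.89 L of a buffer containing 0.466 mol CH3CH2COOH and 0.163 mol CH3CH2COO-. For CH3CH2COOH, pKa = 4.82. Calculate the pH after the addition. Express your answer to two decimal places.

Added H+ converts CH3CH2COO- to CH3CH2COOH: CH3CH2COOH → 0.54 mol, CH3CH2COO- → 0.089 mol.
pH = pKa + log([A⁻]/[HA]) = 4.82 + log(0.089/0.54) = 4.82 -0.783

pH = 4.04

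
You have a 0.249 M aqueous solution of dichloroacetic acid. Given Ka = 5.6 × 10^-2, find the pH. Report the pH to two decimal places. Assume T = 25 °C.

pH = 1.03

Cl2CHCOOH ⇌ Cl2CHCOO- + H+
Ka = [H+]²/(0.249 − [H+]) = 5.6 × 10^-2
The 5% rule fails; solving [H+]² + Ka·[H+] − Ka·C₀ = 0 exactly:
[H+] = (−Ka + √(Ka² + 4·Ka·C₀))/2 = 9.34 × 10^-2 M
pH = −log(9.34 × 10^-2) = 1.03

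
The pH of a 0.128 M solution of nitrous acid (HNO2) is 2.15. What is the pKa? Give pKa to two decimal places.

[H+] = 10^(-2.15) = 7.08 × 10^-3 M
At equilibrium [HA] = 0.128 − 7.08 × 10^-3 = 1.21 × 10^-1 M
Ka = [H+][A-]/[HA] = (7.08 × 10^-3)² / 1.21 × 10^-1 = 4.14 × 10^-4
pKa = -log(4.14 × 10^-4) = 3.38

pKa = 3.38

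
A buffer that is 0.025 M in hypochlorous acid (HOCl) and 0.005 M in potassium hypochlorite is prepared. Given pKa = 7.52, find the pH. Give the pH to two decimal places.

pH = 6.82

Using pH = pKa + log([base]/[acid]) with [base]/[acid] = 0.005/0.025:
pH = 7.52 + (-0.699) = 6.82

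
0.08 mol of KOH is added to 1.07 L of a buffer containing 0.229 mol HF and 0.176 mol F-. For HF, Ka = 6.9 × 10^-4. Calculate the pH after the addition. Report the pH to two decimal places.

pH = 3.40

After neutralization: n(HF) = 0.149 mol, n(F-) = 0.256 mol.
pKa = −log(6.9 × 10^-4) = 3.161
pH = pKa + log(n_F-/n_HF) = 3.161 + log(0.256/0.149) = 3.161 + (+0.235)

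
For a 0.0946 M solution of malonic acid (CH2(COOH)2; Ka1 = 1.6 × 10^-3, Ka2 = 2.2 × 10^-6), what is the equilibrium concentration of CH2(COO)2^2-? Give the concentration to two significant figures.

First ionization gives [H+] ≈ [CH2(COOH)COO-] = 1.15 × 10^-2 M.
Second step: Ka2 = [H+][CH2(COO)2^2-]/[CH2(COOH)COO-] ≈ [CH2(COO)2^2-] (since [H+] ≈ [CH2(COOH)COO-]).
So [CH2(COO)2^2-] ≈ Ka2.

2.2 × 10^-6 M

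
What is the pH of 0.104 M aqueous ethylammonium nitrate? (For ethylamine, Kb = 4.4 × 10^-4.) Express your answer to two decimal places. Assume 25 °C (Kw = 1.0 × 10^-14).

pH = 5.81

C2H5NH3+ is the conjugate acid of the weak base C2H5NH2.
Ka = Kw/Kb = 1.0×10^-14 / 4.4 × 10^-4 = 2.27 × 10^-11
From the ICE table, Ka = [H+]²/(0.104 − [H+]) = 2.27 × 10^-11.
Since Ka ≪ C₀, [H+] ≈ √(Ka·C₀) = 1.54 × 10^-6 M.
([H+]/C₀ = 0.0015% < 5%, so the approximation holds.)
pH = −log[H+] = −log(1.54 × 10^-6) = 5.81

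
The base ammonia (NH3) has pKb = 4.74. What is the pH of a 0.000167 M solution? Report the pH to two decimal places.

NH3 + H2O ⇌ NH4+ + OH-
Kb = 10^(−4.74) = 1.82 × 10^-5
From the ICE table, Kb = x²/(0.000167 − x) = 1.82 × 10^-5.
Here C₀/Kb ≈ 9.18, so the small-x approximation fails. Use the quadratic:
x = (−Kb + √(Kb² + 4·Kb·C₀))/2 = 4.68 × 10^-5 M
pOH = 4.33, so pH = 14.00 − pOH = 9.67

pH = 9.67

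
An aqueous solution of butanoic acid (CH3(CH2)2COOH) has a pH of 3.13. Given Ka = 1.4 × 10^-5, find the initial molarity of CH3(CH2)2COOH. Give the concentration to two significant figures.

C₀ = 4.0 × 10^-2 M

[H+] = 10^(-3.13) = 7.41 × 10^-4 M = x
Ka = x²/(C₀ − x) ⇒ C₀ = x + x²/Ka
C₀ = 7.41 × 10^-4 + (7.41 × 10^-4)²/(1.4 × 10^-5) = 4.00 × 10^-2 M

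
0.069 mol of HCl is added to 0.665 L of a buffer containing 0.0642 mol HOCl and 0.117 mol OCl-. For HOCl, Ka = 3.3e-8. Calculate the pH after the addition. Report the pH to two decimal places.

Added H+ converts OCl- to HOCl: HOCl → 0.133 mol, OCl- → 0.048 mol.
pKa = −log(3.3 × 10^-8) = 7.481
pH = pKa + log(n_OCl-/n_HOCl) = 7.481 + log(0.048/0.133) = 7.481 + (-0.443)

pH = 7.04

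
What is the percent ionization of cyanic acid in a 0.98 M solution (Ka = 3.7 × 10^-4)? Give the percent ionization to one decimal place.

1.9%

HOCN ⇌ OCN- + H+; let x = [H+] at equilibrium.
x ≈ √(Ka·C₀) = √(3.7 × 10^-4 × 0.98) = 1.90 × 10^-2 M
% ionization = x/C₀ × 100% = 1.90 × 10^-2/0.98 × 100% = 1.9%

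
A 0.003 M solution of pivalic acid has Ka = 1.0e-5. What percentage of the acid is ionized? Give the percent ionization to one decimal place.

(CH3)3CCOOH ⇌ (CH3)3CCOO- + H+; let x = [H+] at equilibrium.
Solve x² + 1e-05x − 3e-08 = 0 → x = 1.68 × 10^-4 M
% ionization = x/C₀ × 100% = 1.68 × 10^-4/0.003 × 100% = 5.6%

5.6%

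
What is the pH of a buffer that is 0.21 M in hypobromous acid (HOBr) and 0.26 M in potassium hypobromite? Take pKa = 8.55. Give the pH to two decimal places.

Using pH = pKa + log([base]/[acid]) with [base]/[acid] = 0.26/0.21:
pH = 8.55 + (+0.093) = 8.64

pH = 8.64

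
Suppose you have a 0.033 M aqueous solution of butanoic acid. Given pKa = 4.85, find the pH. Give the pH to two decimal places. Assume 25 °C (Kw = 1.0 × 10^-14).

pH = 3.17

CH3(CH2)2COOH ⇌ CH3(CH2)2COO- + H+
Ka = 10^(−4.85) = 1.41 × 10^-5
Ka = [H+]²/(0.033 − [H+]) = 1.41 × 10^-5
Since Ka ≪ C₀, [H+] ≈ √(Ka·C₀) = 6.82 × 10^-4 M.
Check: 2.1% ionized — well under 5%, approximation valid.
pH = −log(6.82 × 10^-4) = 3.17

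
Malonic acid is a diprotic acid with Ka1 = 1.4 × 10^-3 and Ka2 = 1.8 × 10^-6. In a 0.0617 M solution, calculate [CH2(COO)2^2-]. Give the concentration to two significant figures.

1.8 × 10^-6 M

First ionization gives [H+] ≈ [CH2(COOH)COO-] = 8.62 × 10^-3 M.
Second step: Ka2 = [H+][CH2(COO)2^2-]/[CH2(COOH)COO-] ≈ [CH2(COO)2^2-] (since [H+] ≈ [CH2(COOH)COO-]).
So [CH2(COO)2^2-] ≈ Ka2.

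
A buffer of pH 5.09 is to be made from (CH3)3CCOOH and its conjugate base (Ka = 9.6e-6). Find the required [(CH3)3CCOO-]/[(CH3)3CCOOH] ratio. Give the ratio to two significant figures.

pKa = -log(9.6 × 10^-6) = 5.018
pH = pKa + log(r) ⇒ log(r) = 5.09 − 5.018 = +0.072
r = [(CH3)3CCOO-]/[(CH3)3CCOOH] = 10^(+0.072) = 1.18

ratio = 1.2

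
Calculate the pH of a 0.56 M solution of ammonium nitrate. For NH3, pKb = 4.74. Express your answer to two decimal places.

NH4+ is the conjugate acid of the weak base NH3.
Kb = 10^(−4.74) = 1.82 × 10^-5
Ka = Kw/Kb = 1.0×10^-14 / 1.82 × 10^-5 = 5.49 × 10^-10
From the ICE table, Ka = [H+]²/(0.56 − [H+]) = 5.49 × 10^-10.
Since Ka ≪ C₀, [H+] ≈ √(Ka·C₀) = 1.75 × 10^-5 M.
pH = −log[H+] = −log(1.75 × 10^-5) = 4.76

pH = 4.76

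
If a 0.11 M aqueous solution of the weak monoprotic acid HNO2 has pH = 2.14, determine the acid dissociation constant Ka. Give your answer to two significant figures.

[H+] = 10^(-2.14) = 7.24 × 10^-3 M
At equilibrium [HA] = 0.11 − 7.24 × 10^-3 = 1.03 × 10^-1 M
Ka = [H+][A-]/[HA] = (7.24 × 10^-3)² / 1.03 × 10^-1 = 5.1 × 10^-4

Ka = 5.1 × 10^-4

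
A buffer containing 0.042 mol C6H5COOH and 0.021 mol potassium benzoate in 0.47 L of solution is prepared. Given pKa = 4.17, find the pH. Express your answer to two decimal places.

pH = 3.87

pH = pKa + log([A⁻]/[HA]) = 4.17 + log(0.021/0.042)
pH = 4.17 + (-0.301) = 3.87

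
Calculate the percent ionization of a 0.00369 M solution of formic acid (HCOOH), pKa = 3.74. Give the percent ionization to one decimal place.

HCOOH ⇌ HCOO- + H+; let x = [H+] at equilibrium.
Ka = 10^(−3.74) = 1.82 × 10^-4
Ka = x²/(C₀ − x); solving the quadratic gives x = 7.34 × 10^-4 M.
Fraction ionized = 7.34 × 10^-4 / 0.00369 = 0.1989 → 19.9%

19.9%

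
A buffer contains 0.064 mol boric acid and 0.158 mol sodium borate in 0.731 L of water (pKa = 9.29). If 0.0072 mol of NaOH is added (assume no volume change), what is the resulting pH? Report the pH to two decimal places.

pH = 9.75

After neutralization: n(B(OH)3) = 0.0568 mol, n(B(OH)4-) = 0.165 mol.
pH = pKa + log(n_B(OH)4-/n_B(OH)3) = 9.29 + log(0.165/0.0568) = 9.29 + (+0.463)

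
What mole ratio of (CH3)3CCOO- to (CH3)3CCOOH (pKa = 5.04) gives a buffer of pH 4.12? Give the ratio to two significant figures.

pH = pKa + log(r) ⇒ log(r) = 4.12 − 5.04 = -0.92
r = [(CH3)3CCOO-]/[(CH3)3CCOOH] = 10^(-0.92) = 0.12

ratio = 0.12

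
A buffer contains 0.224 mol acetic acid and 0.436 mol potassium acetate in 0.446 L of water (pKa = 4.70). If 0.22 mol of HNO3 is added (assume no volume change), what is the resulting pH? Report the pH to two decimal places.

pH = 4.39

Added H+ converts CH3COO- to CH3COOH: CH3COOH → 0.444 mol, CH3COO- → 0.216 mol.
pH = pKa + log(n_CH3COO-/n_CH3COOH) = 4.70 + log(0.216/0.444) = 4.70 + (-0.313)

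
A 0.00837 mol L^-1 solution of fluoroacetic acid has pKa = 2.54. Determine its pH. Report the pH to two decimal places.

FCH2COOH ⇌ FCH2COO- + H+
Ka = 10^(−2.54) = 2.88 × 10^-3
From the ICE table, Ka = [H+]²/(0.00837 − [H+]) = 2.88 × 10^-3.
The 5% rule fails; solving [H+]² + Ka·[H+] − Ka·C₀ = 0 exactly:
[H+] = (−Ka + √(Ka² + 4·Ka·C₀))/2 = 3.68 × 10^-3 M
pH = −log(3.68 × 10^-3) = 2.43

pH = 2.43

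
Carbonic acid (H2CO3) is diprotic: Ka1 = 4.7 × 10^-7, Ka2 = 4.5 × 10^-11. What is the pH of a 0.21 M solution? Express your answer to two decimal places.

pH = 3.50

Since Ka1 ≫ Ka2, the first ionization dominates [H+].
Ka1 = x²/(0.21 − x) = 4.7 × 10^-7
x ≈ √(4.7 × 10^-7 × 0.21) = 3.14 × 10^-4 M
pH = −log(3.14 × 10^-4) = 3.50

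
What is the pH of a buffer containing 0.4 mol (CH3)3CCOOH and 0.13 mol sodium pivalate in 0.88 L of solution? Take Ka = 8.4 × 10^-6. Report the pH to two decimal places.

pKa = −log(8.4 × 10^-6) = 5.076
pH = pKa + log([A⁻]/[HA]) = 5.076 + log(0.13/0.4)
pH = 5.076 + (-0.488) = 4.59

pH = 4.59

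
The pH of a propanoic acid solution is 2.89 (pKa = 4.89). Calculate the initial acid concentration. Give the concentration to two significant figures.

C₀ = 1.3 × 10^-1 M

[H+] = 10^(-2.89) = 1.29 × 10^-3 M = x
Ka = 10^(−4.89) = 1.29 × 10^-5
Ka = x²/(C₀ − x) ⇒ C₀ = x + x²/Ka
C₀ = 1.29 × 10^-3 + (1.29 × 10^-3)²/(1.29 × 10^-5) = 1.30 × 10^-1 M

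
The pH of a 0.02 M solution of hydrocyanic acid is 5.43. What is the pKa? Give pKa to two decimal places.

pKa = 9.16

[H+] = 10^(-5.43) = 3.72 × 10^-6 M
At equilibrium [HA] = 0.02 − 3.72 × 10^-6 = 2.00 × 10^-2 M
Ka = [H+][A-]/[HA] = (3.72 × 10^-6)² / 2.00 × 10^-2 = 6.92 × 10^-10
pKa = -log(6.92 × 10^-10) = 9.16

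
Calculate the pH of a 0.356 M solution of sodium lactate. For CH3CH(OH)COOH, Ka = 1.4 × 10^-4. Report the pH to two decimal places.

pH = 8.70

CH3CH(OH)COO- is the conjugate base of the weak acid CH3CH(OH)COOH.
Kb = Kw/Ka = 1.0×10^-14 / 1.4 × 10^-4 = 7.14 × 10^-11
From the ICE table, Kb = [OH-]²/(0.356 − [OH-]) = 7.14 × 10^-11.
Neglecting [OH-] in the denominator: [OH-] = √(7.14 × 10^-11 × 0.356) = 5.04 × 10^-6 M
Check: 0.0014% ionized — well under 5%, approximation valid.
pOH = −log(5.04 × 10^-6) = 5.30; pH = 14.00 − 5.30 = 8.70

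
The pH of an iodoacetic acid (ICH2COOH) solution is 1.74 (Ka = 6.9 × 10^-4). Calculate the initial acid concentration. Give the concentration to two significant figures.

[H+] = 10^(-1.74) = 1.82 × 10^-2 M = x
Ka = x²/(C₀ − x) ⇒ C₀ = x + x²/Ka
C₀ = 1.82 × 10^-2 + (1.82 × 10^-2)²/(6.9 × 10^-4) = 4.98 × 10^-1 M

C₀ = 5.0 × 10^-1 M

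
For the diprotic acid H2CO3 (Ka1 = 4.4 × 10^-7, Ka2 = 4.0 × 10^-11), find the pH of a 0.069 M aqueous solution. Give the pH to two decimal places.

Ka1 ≫ Ka2, so treat the first dissociation as the only significant source of H+.
Ka1 = x²/(0.069 − x) = 4.4 × 10^-7
x ≈ √(4.4 × 10^-7 × 0.069) = 1.74 × 10^-4 M
pH = −log(1.74 × 10^-4) = 3.76

pH = 3.76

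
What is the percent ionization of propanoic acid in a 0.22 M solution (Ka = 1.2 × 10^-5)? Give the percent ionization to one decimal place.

0.7%

CH3CH2COOH ⇌ CH3CH2COO- + H+; let x = [H+] at equilibrium.
x ≈ √(Ka·C₀) = √(1.2 × 10^-5 × 0.22) = 1.62 × 10^-3 M
% ionization = x/C₀ × 100% = 1.62 × 10^-3/0.22 × 100% = 0.7%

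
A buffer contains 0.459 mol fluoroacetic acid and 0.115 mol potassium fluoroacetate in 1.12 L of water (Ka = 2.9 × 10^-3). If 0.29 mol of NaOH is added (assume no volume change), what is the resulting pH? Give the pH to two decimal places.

After neutralization: n(FCH2COOH) = 0.169 mol, n(FCH2COO-) = 0.405 mol.
pKa = −log(2.9 × 10^-3) = 2.538
pH = pKa + log([A⁻]/[HA]) = 2.538 + log(0.405/0.169) = 2.538 +0.380

pH = 2.92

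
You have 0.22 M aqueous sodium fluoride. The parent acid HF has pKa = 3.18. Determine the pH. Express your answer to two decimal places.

F- is the conjugate base of the weak acid HF.
Ka = 10^(−3.18) = 6.61 × 10^-4
Kb = Kw/Ka = 1.0×10^-14 / 6.61 × 10^-4 = 1.51 × 10^-11
Kb = [OH-]²/(0.22 − [OH-]) = 1.51 × 10^-11
Assume [OH-] ≪ 0.22: [OH-] ≈ √(1.51 × 10^-11 × 0.22) = 1.82 × 10^-6 M
Check: 0.00083% ionized — well under 5%, approximation valid.
pOH = 5.74, so pH = 14.00 − pOH = 8.26

pH = 8.26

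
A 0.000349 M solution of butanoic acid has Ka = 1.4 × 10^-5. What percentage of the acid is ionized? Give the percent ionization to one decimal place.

CH3(CH2)2COOH ⇌ CH3(CH2)2COO- + H+; let x = [H+] at equilibrium.
Solve x² + 1.4e-05x − 4.89e-09 = 0 → x = 6.32 × 10^-5 M
Fraction ionized = 6.32 × 10^-5 / 0.000349 = 0.1811 → 18.1%

18.1%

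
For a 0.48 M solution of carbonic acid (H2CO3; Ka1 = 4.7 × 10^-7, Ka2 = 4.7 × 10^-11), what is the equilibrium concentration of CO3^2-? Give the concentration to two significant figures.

First ionization gives [H+] ≈ [HCO3-] = 4.75 × 10^-4 M.
Second step: Ka2 = [H+][CO3^2-]/[HCO3-] ≈ [CO3^2-] (since [H+] ≈ [HCO3-]).
So [CO3^2-] ≈ Ka2.

4.7 × 10^-11 M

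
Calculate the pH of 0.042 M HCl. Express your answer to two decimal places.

pH = 1.38

HCl is a strong acid and dissociates completely, so [H+] = 0.042 M.
pH = -log(0.042) = 1.38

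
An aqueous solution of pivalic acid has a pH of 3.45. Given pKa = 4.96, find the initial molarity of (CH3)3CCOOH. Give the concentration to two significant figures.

[H+] = 10^(-3.45) = 3.55 × 10^-4 M = x
Ka = 10^(−4.96) = 1.10 × 10^-5
Ka = x²/(C₀ − x) ⇒ C₀ = x + x²/Ka
C₀ = 3.55 × 10^-4 + (3.55 × 10^-4)²/(1.10 × 10^-5) = 1.18 × 10^-2 M

C₀ = 1.2 × 10^-2 M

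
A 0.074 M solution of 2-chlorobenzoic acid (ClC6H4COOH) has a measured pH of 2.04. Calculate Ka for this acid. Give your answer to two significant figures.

Ka = 1.3 × 10^-3

[H+] = 10^(-2.04) = 9.12 × 10^-3 M
At equilibrium [HA] = 0.074 − 9.12 × 10^-3 = 6.49 × 10^-2 M
Ka = [H+][A-]/[HA] = (9.12 × 10^-3)² / 6.49 × 10^-2 = 1.3 × 10^-3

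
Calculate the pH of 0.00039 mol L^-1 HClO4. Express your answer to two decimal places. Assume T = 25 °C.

HClO4 is a strong acid and dissociates completely, so [H+] = 0.00039 M.
pH = -log(0.00039) = 3.41

pH = 3.41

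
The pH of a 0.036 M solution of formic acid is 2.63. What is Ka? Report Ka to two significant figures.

[H+] = 10^(-2.63) = 2.34 × 10^-3 M
At equilibrium [HA] = 0.036 − 2.34 × 10^-3 = 3.37 × 10^-2 M
Ka = [H+][A-]/[HA] = (2.34 × 10^-3)² / 3.37 × 10^-2 = 1.6 × 10^-4

Ka = 1.6 × 10^-4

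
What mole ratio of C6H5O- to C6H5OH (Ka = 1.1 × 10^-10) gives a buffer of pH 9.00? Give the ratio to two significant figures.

ratio = 0.11

pKa = -log(1.1 × 10^-10) = 9.959
pH = pKa + log(r) ⇒ log(r) = 9.00 − 9.959 = -0.959
r = [C6H5O-]/[C6H5OH] = 10^(-0.959) = 0.11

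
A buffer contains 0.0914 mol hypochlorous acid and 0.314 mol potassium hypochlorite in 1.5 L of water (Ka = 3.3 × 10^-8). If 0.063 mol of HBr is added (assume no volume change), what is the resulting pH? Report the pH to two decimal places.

pH = 7.69

Added H+ converts OCl- to HOCl: HOCl → 0.154 mol, OCl- → 0.251 mol.
pKa = −log(3.3 × 10^-8) = 7.481
pH = pKa + log(n_OCl-/n_HOCl) = 7.481 + log(0.251/0.154) = 7.481 + (+0.212)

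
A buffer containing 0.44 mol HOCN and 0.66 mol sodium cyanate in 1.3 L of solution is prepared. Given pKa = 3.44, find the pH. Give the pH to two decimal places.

pH = 3.62

Using pH = pKa + log([base]/[acid]) with [base]/[acid] = 0.66/0.44:
pH = 3.44 + (+0.176) = 3.62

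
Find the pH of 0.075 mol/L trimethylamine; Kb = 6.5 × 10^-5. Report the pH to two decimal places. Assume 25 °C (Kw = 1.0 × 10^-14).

pH = 11.34

(CH3)3N + H2O ⇌ (CH3)3NH+ + OH-
From the ICE table, Kb = [OH-]²/(0.075 − [OH-]) = 6.5 × 10^-5.
Assume [OH-] ≪ 0.075: [OH-] ≈ √(6.5 × 10^-5 × 0.075) = 2.21 × 10^-3 M
([OH-]/C₀ = 2.9% < 5%, so the approximation holds.)
pOH = −log(2.21 × 10^-3) = 2.66; pH = 14.00 − 2.66 = 11.34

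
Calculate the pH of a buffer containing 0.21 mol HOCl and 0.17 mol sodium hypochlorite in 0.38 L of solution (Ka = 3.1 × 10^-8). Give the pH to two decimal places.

pH = 7.42

pKa = −log(3.1 × 10^-8) = 7.509
pH = pKa + log([A⁻]/[HA]) = 7.509 + log(0.17/0.21)
pH = 7.509 + (-0.092) = 7.42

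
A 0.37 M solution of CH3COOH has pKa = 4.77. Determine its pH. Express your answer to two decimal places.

CH3COOH ⇌ CH3COO- + H+
Ka = 10^(−4.77) = 1.70 × 10^-5
Ka = [H+]²/(0.37 − [H+]) = 1.70 × 10^-5
Since Ka ≪ C₀, [H+] ≈ √(Ka·C₀) = 2.51 × 10^-3 M.
pH = −log[H+] = −log(2.51 × 10^-3) = 2.60

pH = 2.60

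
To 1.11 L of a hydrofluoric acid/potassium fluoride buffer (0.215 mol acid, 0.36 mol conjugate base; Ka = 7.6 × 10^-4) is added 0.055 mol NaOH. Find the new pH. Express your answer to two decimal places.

pH = 3.53

OH- converts HF to F-: HF → 0.16 mol, F- → 0.415 mol.
pKa = −log(7.6 × 10^-4) = 3.119
Henderson–Hasselbalch with mole ratio 0.415/0.16: pH = 3.119 + (+0.414)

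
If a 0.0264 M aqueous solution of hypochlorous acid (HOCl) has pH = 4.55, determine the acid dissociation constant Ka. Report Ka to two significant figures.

[H+] = 10^(-4.55) = 2.82 × 10^-5 M
At equilibrium [HA] = 0.0264 − 2.82 × 10^-5 = 2.64 × 10^-2 M
Ka = [H+][A-]/[HA] = (2.82 × 10^-5)² / 2.64 × 10^-2 = 3.0 × 10^-8

Ka = 3.0 × 10^-8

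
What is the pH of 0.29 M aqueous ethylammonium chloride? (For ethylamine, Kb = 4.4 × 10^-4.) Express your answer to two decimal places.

C2H5NH3+ is the conjugate acid of the weak base C2H5NH2.
Ka = Kw/Kb = 1.0×10^-14 / 4.4 × 10^-4 = 2.27 × 10^-11
From the ICE table, Ka = [H+]²/(0.29 − [H+]) = 2.27 × 10^-11.
Assume [H+] ≪ 0.29: [H+] ≈ √(2.27 × 10^-11 × 0.29) = 2.57 × 10^-6 M
Check: 0.00088% ionized — well under 5%, approximation valid.
pH = −log(2.57 × 10^-6) = 5.59

pH = 5.59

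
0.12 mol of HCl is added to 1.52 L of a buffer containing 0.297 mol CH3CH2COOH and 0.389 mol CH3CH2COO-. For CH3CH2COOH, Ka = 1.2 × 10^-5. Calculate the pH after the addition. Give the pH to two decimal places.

Added H+ converts CH3CH2COO- to CH3CH2COOH: CH3CH2COOH → 0.417 mol, CH3CH2COO- → 0.269 mol.
pKa = −log(1.2 × 10^-5) = 4.921
pH = pKa + log(n_CH3CH2COO-/n_CH3CH2COOH) = 4.921 + log(0.269/0.417) = 4.921 + (-0.190)

pH = 4.73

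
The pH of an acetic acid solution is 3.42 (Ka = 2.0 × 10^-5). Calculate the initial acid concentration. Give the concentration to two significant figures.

C₀ = 7.6 × 10^-3 M

[H+] = 10^(-3.42) = 3.80 × 10^-4 M = x
Ka = x²/(C₀ − x) ⇒ C₀ = x + x²/Ka
C₀ = 3.80 × 10^-4 + (3.80 × 10^-4)²/(2.0 × 10^-5) = 7.60 × 10^-3 M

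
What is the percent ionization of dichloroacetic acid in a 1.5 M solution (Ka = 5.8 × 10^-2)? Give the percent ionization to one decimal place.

Cl2CHCOOH ⇌ Cl2CHCOO- + H+; let x = [H+] at equilibrium.
Ka = x²/(C₀ − x); solving the quadratic gives x = 2.67 × 10^-1 M.
Fraction ionized = 2.67 × 10^-1 / 1.5 = 0.1780 → 17.8%

17.8%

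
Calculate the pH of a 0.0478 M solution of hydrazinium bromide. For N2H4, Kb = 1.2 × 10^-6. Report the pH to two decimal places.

pH = 4.70

N2H5+ is the conjugate acid of the weak base N2H4.
Ka = Kw/Kb = 1.0×10^-14 / 1.2 × 10^-6 = 8.33 × 10^-9
Let x = [H+] at equilibrium. Ka = x²/(0.0478 − x).
Assume x ≪ 0.0478: x ≈ √(8.33 × 10^-9 × 0.0478) = 2.00 × 10^-5 M
pH = −log[H+] = −log(2.00 × 10^-5) = 4.70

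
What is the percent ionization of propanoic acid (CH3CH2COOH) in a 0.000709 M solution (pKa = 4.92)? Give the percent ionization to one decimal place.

12.2%

CH3CH2COOH ⇌ CH3CH2COO- + H+; let x = [H+] at equilibrium.
Ka = 10^(−4.92) = 1.20 × 10^-5
Solve x² + 1.2e-05x − 8.51e-09 = 0 → x = 8.64 × 10^-5 M
Fraction ionized = 8.64 × 10^-5 / 0.000709 = 0.1219 → 12.2%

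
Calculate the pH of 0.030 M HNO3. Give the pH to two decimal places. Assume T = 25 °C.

pH = 1.52

HNO3 is a strong acid and dissociates completely, so [H+] = 0.030 M.
pH = -log(0.03) = 1.52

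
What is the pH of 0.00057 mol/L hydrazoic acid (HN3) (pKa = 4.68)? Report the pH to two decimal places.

HN3 ⇌ N3- + H+
Ka = 10^(−4.68) = 2.09 × 10^-5
From the ICE table, Ka = x²/(0.00057 − x) = 2.09 × 10^-5.
The 5% rule fails; solving x² + Ka·x − Ka·C₀ = 0 exactly:
x = (−Ka + √(Ka² + 4·Ka·C₀))/2 = 9.92 × 10^-5 M
pH = −log[H+] = −log(9.92 × 10^-5) = 4.00

pH = 4.00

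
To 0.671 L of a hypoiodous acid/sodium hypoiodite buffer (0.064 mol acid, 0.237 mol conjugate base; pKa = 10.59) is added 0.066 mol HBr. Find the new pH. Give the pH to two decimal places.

Added H+ converts OI- to HOI: HOI → 0.13 mol, OI- → 0.171 mol.
Henderson–Hasselbalch with mole ratio 0.171/0.13: pH = 10.59 + (+0.119)

pH = 10.71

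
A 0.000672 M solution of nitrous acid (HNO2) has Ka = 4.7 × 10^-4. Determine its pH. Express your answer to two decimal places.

pH = 3.43

HNO2 ⇌ NO2- + H+
Ka = x²/(0.000672 − x) = 4.7 × 10^-4
x is not negligible relative to C₀; solve x² + 0.00047·x − 3.16e-07 = 0.
x = (−Ka + √(Ka² + 4·Ka·C₀))/2 = 3.74 × 10^-4 M
pH = −log[H+] = −log(3.74 × 10^-4) = 3.43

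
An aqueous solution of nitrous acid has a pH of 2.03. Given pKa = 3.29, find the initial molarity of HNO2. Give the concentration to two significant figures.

C₀ = 1.8 × 10^-1 M

[H+] = 10^(-2.03) = 9.33 × 10^-3 M = x
Ka = 10^(−3.29) = 5.13 × 10^-4
Ka = x²/(C₀ − x) ⇒ C₀ = x + x²/Ka
C₀ = 9.33 × 10^-3 + (9.33 × 10^-3)²/(5.13 × 10^-4) = 1.79 × 10^-1 M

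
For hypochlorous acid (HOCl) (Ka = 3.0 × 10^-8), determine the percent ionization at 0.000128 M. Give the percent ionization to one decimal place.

HOCl ⇌ OCl- + H+; let x = [H+] at equilibrium.
x ≈ √(Ka·C₀) = √(3.0 × 10^-8 × 0.000128) = 1.96 × 10^-6 M
Fraction ionized = 1.96 × 10^-6 / 0.000128 = 0.0153 → 1.5%

1.5%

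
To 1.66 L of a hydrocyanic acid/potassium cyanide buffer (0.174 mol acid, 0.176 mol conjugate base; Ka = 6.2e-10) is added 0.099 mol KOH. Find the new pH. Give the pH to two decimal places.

pH = 9.77

After neutralization: n(HCN) = 0.075 mol, n(CN-) = 0.275 mol.
pKa = −log(6.2 × 10^-10) = 9.208
pH = pKa + log(n_CN-/n_HCN) = 9.208 + log(0.275/0.075) = 9.208 + (+0.564)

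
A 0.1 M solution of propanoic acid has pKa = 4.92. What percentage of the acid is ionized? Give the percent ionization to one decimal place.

CH3CH2COOH ⇌ CH3CH2COO- + H+; let x = [H+] at equilibrium.
Ka = 10^(−4.92) = 1.20 × 10^-5
x ≈ √(Ka·C₀) = √(1.20 × 10^-5 × 0.1) = 1.10 × 10^-3 M
% ionization = x/C₀ × 100% = 1.10 × 10^-3/0.1 × 100% = 1.1%

1.1%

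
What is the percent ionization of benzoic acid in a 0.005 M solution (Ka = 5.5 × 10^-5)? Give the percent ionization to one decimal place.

C6H5COOH ⇌ C6H5COO- + H+; let x = [H+] at equilibrium.
Solve x² + 5.5e-05x − 2.75e-07 = 0 → x = 4.98 × 10^-4 M
Fraction ionized = 4.98 × 10^-4 / 0.005 = 0.0996 → 10.0%

10.0%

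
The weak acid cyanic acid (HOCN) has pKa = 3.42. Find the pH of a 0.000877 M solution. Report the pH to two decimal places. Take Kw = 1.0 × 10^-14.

pH = 3.38

HOCN ⇌ OCN- + H+
Ka = 10^(−3.42) = 3.80 × 10^-4
From the ICE table, Ka = x²/(0.000877 − x) = 3.80 × 10^-4.
Here C₀/Ka ≈ 2.31, so the small-x approximation fails. Use the quadratic:
x = [−0.00038 + √(0.00038² + 1.33e-06)]/2 = 4.18 × 10^-4 M
pH = −log(4.18 × 10^-4) = 3.38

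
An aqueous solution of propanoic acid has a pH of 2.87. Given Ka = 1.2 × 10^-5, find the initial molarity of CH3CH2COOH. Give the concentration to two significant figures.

C₀ = 1.5 × 10^-1 M

[H+] = 10^(-2.87) = 1.35 × 10^-3 M = x
Ka = x²/(C₀ − x) ⇒ C₀ = x + x²/Ka
C₀ = 1.35 × 10^-3 + (1.35 × 10^-3)²/(1.2 × 10^-5) = 1.53 × 10^-1 M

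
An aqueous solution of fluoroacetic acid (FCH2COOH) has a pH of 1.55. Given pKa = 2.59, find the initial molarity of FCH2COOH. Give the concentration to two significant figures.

[H+] = 10^(-1.55) = 2.82 × 10^-2 M = x
Ka = 10^(−2.59) = 2.57 × 10^-3
Ka = x²/(C₀ − x) ⇒ C₀ = x + x²/Ka
C₀ = 2.82 × 10^-2 + (2.82 × 10^-2)²/(2.57 × 10^-3) = 3.38 × 10^-1 M

C₀ = 3.4 × 10^-1 M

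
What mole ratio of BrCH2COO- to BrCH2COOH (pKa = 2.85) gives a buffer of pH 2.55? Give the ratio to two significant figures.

ratio = 0.50

pH = pKa + log(r) ⇒ log(r) = 2.55 − 2.85 = -0.30
r = [BrCH2COO-]/[BrCH2COOH] = 10^(-0.30) = 0.501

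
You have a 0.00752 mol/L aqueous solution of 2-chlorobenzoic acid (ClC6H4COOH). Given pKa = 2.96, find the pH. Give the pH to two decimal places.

pH = 2.62

ClC6H4COOH ⇌ ClC6H4COO- + H+
Ka = 10^(−2.96) = 1.10 × 10^-3
From the ICE table, Ka = x²/(0.00752 − x) = 1.10 × 10^-3.
x is not negligible relative to C₀; solve x² + 0.0011·x − 8.27e-06 = 0.
x = (−Ka + √(Ka² + 4·Ka·C₀))/2 = 2.38 × 10^-3 M
pH = −log[H+] = −log(2.38 × 10^-3) = 2.62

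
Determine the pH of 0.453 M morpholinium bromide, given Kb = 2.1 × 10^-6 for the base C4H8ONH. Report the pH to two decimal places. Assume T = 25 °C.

C4H8ONH2+ is the conjugate acid of the weak base C4H8ONH.
Ka = Kw/Kb = 1.0×10^-14 / 2.1 × 10^-6 = 4.76 × 10^-9
From the ICE table, Ka = x²/(0.453 − x) = 4.76 × 10^-9.
Assume x ≪ 0.453: x ≈ √(4.76 × 10^-9 × 0.453) = 4.64 × 10^-5 M
pH = −log[H+] = −log(4.64 × 10^-5) = 4.33

pH = 4.33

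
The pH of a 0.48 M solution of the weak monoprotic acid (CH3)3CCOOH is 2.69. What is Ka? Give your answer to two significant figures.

[H+] = 10^(-2.69) = 2.04 × 10^-3 M
At equilibrium [HA] = 0.48 − 2.04 × 10^-3 = 4.78 × 10^-1 M
Ka = [H+][A-]/[HA] = (2.04 × 10^-3)² / 4.78 × 10^-1 = 8.7 × 10^-6

Ka = 8.7 × 10^-6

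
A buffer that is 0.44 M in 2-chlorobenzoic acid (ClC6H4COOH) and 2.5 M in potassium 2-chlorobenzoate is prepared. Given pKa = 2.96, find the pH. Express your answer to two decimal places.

Using pH = pKa + log([base]/[acid]) with [base]/[acid] = 2.5/0.44:
pH = 2.96 + (+0.754) = 3.71

pH = 3.71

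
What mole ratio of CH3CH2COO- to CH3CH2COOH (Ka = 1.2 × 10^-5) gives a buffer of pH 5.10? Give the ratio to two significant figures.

ratio = 1.5

pKa = -log(1.2 × 10^-5) = 4.921
pH = pKa + log(r) ⇒ log(r) = 5.10 − 4.921 = +0.179
r = [CH3CH2COO-]/[CH3CH2COOH] = 10^(+0.179) = 1.51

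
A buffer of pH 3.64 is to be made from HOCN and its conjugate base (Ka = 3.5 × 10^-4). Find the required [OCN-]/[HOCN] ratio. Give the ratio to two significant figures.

ratio = 1.5

pKa = -log(3.5 × 10^-4) = 3.456
pH = pKa + log(r) ⇒ log(r) = 3.64 − 3.456 = +0.184
r = [OCN-]/[HOCN] = 10^(+0.184) = 1.53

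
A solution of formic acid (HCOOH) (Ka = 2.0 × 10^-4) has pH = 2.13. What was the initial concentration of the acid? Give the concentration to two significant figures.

[H+] = 10^(-2.13) = 7.41 × 10^-3 M = x
Ka = x²/(C₀ − x) ⇒ C₀ = x + x²/Ka
C₀ = 7.41 × 10^-3 + (7.41 × 10^-3)²/(2.0 × 10^-4) = 2.82 × 10^-1 M

C₀ = 2.8 × 10^-1 M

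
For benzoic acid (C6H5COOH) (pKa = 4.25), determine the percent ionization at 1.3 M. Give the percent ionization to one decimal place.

C6H5COOH ⇌ C6H5COO- + H+; let x = [H+] at equilibrium.
Ka = 10^(−4.25) = 5.62 × 10^-5
x ≈ √(Ka·C₀) = √(5.62 × 10^-5 × 1.3) = 8.55 × 10^-3 M
Fraction ionized = 8.55 × 10^-3 / 1.3 = 0.0066 → 0.7%

0.7%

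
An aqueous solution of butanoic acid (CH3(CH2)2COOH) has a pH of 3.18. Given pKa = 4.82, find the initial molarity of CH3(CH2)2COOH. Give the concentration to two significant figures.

C₀ = 3.0 × 10^-2 M

[H+] = 10^(-3.18) = 6.61 × 10^-4 M = x
Ka = 10^(−4.82) = 1.51 × 10^-5
Ka = x²/(C₀ − x) ⇒ C₀ = x + x²/Ka
C₀ = 6.61 × 10^-4 + (6.61 × 10^-4)²/(1.51 × 10^-5) = 2.96 × 10^-2 M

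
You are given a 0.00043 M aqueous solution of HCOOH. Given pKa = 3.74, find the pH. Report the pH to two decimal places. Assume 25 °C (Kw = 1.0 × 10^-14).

pH = 3.69

HCOOH ⇌ HCOO- + H+
Ka = 10^(−3.74) = 1.82 × 10^-4
Ka = x²/(0.00043 − x) = 1.82 × 10^-4
Here C₀/Ka ≈ 2.36, so the small-x approximation fails. Use the quadratic:
x = [−0.000182 + √(0.000182² + 3.13e-07)]/2 = 2.03 × 10^-4 M
pH = −log(2.03 × 10^-4) = 3.69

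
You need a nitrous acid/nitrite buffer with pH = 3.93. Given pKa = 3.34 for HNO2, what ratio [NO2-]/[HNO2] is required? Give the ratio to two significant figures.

pH = pKa + log(r) ⇒ log(r) = 3.93 − 3.34 = +0.59
r = [NO2-]/[HNO2] = 10^(+0.59) = 3.89

ratio = 3.9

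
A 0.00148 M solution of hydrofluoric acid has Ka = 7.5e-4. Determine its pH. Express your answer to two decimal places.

HF ⇌ F- + H+
Ka = x²/(0.00148 − x) = 7.5 × 10^-4
The 5% rule fails; solving x² + Ka·x − Ka·C₀ = 0 exactly:
x = [−0.00075 + √(0.00075² + 4.44e-06)]/2 = 7.43 × 10^-4 M
pH = −log[H+] = −log(7.43 × 10^-4) = 3.13

pH = 3.13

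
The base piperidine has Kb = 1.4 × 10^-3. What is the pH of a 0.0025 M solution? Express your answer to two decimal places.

C5H10NH + H2O ⇌ C5H10NH2+ + OH-
Kb = [OH-]²/(0.0025 − [OH-]) = 1.4 × 10^-3
[OH-] is not negligible relative to C₀; solve [OH-]² + 0.0014·[OH-] − 3.5e-06 = 0.
[OH-] = [−0.0014 + √(0.0014² + 1.4e-05)]/2 = 1.30 × 10^-3 M
pOH = −log(1.30 × 10^-3) = 2.89; pH = 14.00 − 2.89 = 11.11

pH = 11.11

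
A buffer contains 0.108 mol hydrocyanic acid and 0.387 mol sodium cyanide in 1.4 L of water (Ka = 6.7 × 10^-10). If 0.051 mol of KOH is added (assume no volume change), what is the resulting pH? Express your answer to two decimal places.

pH = 10.06

After neutralization: n(HCN) = 0.057 mol, n(CN-) = 0.438 mol.
pKa = −log(6.7 × 10^-10) = 9.174
Henderson–Hasselbalch with mole ratio 0.438/0.057: pH = 9.174 + (+0.886)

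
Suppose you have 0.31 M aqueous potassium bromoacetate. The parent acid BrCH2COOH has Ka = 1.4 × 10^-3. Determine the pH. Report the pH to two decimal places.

pH = 8.17

BrCH2COO- is the conjugate base of the weak acid BrCH2COOH.
Kb = Kw/Ka = 1.0×10^-14 / 1.4 × 10^-3 = 7.14 × 10^-12
Let x = [OH-] at equilibrium. Kb = x²/(0.31 − x).
Assume x ≪ 0.31: x ≈ √(7.14 × 10^-12 × 0.31) = 1.49 × 10^-6 M
(x/C₀ = 0.00048% < 5%, so the approximation holds.)
pOH = 5.83, so pH = 14.00 − pOH = 8.17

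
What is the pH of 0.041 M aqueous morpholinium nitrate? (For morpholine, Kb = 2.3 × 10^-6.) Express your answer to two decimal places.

C4H8ONH2+ is the conjugate acid of the weak base C4H8ONH.
Ka = Kw/Kb = 1.0×10^-14 / 2.3 × 10^-6 = 4.35 × 10^-9
From the ICE table, Ka = x²/(0.041 − x) = 4.35 × 10^-9.
Neglecting x in the denominator: x = √(4.35 × 10^-9 × 0.041) = 1.34 × 10^-5 M
(x/C₀ = 0.033% < 5%, so the approximation holds.)
pH = −log(1.34 × 10^-5) = 4.87

pH = 4.87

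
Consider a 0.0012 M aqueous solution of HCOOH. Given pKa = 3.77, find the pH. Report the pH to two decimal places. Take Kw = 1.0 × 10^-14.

pH = 3.43

HCOOH ⇌ HCOO- + H+
Ka = 10^(−3.77) = 1.70 × 10^-4
Ka = [H+]²/(0.0012 − [H+]) = 1.70 × 10^-4
[H+] is not negligible relative to C₀; solve [H+]² + 0.00017·[H+] − 2.04e-07 = 0.
[H+] = (−Ka + √(Ka² + 4·Ka·C₀))/2 = 3.75 × 10^-4 M
pH = −log(3.75 × 10^-4) = 3.43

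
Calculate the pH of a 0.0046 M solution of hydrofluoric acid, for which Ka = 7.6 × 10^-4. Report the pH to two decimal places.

HF ⇌ F- + H+
From the ICE table, Ka = [H+]²/(0.0046 − [H+]) = 7.6 × 10^-4.
[H+] is not negligible relative to C₀; solve [H+]² + 0.00076·[H+] − 3.5e-06 = 0.
[H+] = (−Ka + √(Ka² + 4·Ka·C₀))/2 = 1.53 × 10^-3 M
pH = −log(1.53 × 10^-3) = 2.82

pH = 2.82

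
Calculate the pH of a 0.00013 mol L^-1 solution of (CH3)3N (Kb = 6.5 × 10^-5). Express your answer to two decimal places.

(CH3)3N + H2O ⇌ (CH3)3NH+ + OH-
Kb = x²/(0.00013 − x) = 6.5 × 10^-5
Here C₀/Kb ≈ 2, so the small-x approximation fails. Use the quadratic:
x = [−6.5e-05 + √(6.5e-05² + 3.38e-08)]/2 = 6.50 × 10^-5 M
pOH = 4.19, so pH = 14.00 − pOH = 9.81

pH = 9.81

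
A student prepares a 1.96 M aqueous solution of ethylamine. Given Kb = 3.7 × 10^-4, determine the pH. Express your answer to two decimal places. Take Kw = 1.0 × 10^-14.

pH = 12.43

C2H5NH2 + H2O ⇌ C2H5NH3+ + OH-
From the ICE table, Kb = [OH-]²/(1.96 − [OH-]) = 3.7 × 10^-4.
Since Kb ≪ C₀, [OH-] ≈ √(Kb·C₀) = 2.69 × 10^-2 M.
([OH-]/C₀ = 1.4% < 5%, so the approximation holds.)
pOH = −log(2.69 × 10^-2) = 1.57; pH = 14.00 − 1.57 = 12.43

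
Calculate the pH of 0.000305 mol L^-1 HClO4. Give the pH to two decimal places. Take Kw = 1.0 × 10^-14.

HClO4 is a strong acid and dissociates completely, so [H+] = 0.000305 M.
pH = -log(0.000305) = 3.52

pH = 3.52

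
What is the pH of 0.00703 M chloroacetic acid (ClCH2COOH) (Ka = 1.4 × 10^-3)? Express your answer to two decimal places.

ClCH2COOH ⇌ ClCH2COO- + H+
From the ICE table, Ka = x²/(0.00703 − x) = 1.4 × 10^-3.
The 5% rule fails; solving x² + Ka·x − Ka·C₀ = 0 exactly:
x = (−Ka + √(Ka² + 4·Ka·C₀))/2 = 2.51 × 10^-3 M
pH = −log[H+] = −log(2.51 × 10^-3) = 2.60

pH = 2.60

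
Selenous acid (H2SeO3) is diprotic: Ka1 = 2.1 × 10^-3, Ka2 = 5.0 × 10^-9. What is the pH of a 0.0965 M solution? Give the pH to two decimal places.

pH = 1.88

Ka1 ≫ Ka2, so treat the first dissociation as the only significant source of H+.
Ka1 = x²/(0.0965 − x) = 2.1 × 10^-3
Solving the quadratic: x = (−Ka1 + √(Ka1² + 4·Ka1·C₀))/2 = 1.32 × 10^-2 M
pH = −log(1.32 × 10^-2) = 1.88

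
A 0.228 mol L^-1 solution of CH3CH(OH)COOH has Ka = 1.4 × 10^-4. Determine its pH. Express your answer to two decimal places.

pH = 2.25

CH3CH(OH)COOH ⇌ CH3CH(OH)COO- + H+
Let x = [H+] at equilibrium. Ka = x²/(0.228 − x).
Since Ka ≪ C₀, x ≈ √(Ka·C₀) = 5.65 × 10^-3 M.
(x/C₀ = 2.5% < 5%, so the approximation holds.)
pH = −log(5.65 × 10^-3) = 2.25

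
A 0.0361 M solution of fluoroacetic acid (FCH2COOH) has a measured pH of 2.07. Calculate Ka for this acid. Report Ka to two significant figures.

[H+] = 10^(-2.07) = 8.51 × 10^-3 M
At equilibrium [HA] = 0.0361 − 8.51 × 10^-3 = 2.76 × 10^-2 M
Ka = [H+][A-]/[HA] = (8.51 × 10^-3)² / 2.76 × 10^-2 = 2.6 × 10^-3

Ka = 2.6 × 10^-3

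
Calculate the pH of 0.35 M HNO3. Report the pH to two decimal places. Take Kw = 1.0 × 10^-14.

HNO3 is a strong acid and dissociates completely, so [H+] = 0.35 M.
pH = -log(0.35) = 0.46

pH = 0.46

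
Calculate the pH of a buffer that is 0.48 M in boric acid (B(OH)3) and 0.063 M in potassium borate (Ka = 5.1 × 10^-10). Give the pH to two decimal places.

pKa = −log(5.1 × 10^-10) = 9.292
Henderson–Hasselbalch: pH = pKa + log([B(OH)4-]/[B(OH)3]) = 9.292 + log(0.063/0.48)
pH = 9.292 + (-0.882) = 8.41

pH = 8.41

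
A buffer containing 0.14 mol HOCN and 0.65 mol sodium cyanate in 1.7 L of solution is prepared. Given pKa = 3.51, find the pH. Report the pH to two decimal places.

pH = pKa + log([A⁻]/[HA]) = 3.51 + log(0.65/0.14)
pH = 3.51 + (+0.667) = 4.18

pH = 4.18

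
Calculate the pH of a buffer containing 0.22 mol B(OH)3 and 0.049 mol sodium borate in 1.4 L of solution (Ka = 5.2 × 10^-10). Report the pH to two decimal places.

pKa = −log(5.2 × 10^-10) = 9.284
Henderson–Hasselbalch: pH = pKa + log([B(OH)4-]/[B(OH)3]) = 9.284 + log(0.049/0.22)
pH = 9.284 + (-0.652) = 8.63

pH = 8.63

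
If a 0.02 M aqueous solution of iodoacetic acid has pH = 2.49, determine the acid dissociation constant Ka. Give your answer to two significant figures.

[H+] = 10^(-2.49) = 3.24 × 10^-3 M
At equilibrium [HA] = 0.02 − 3.24 × 10^-3 = 1.68 × 10^-2 M
Ka = [H+][A-]/[HA] = (3.24 × 10^-3)² / 1.68 × 10^-2 = 6.2 × 10^-4

Ka = 6.2 × 10^-4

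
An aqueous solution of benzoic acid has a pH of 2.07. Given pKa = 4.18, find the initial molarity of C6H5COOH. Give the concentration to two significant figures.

C₀ = 1.1 M

[H+] = 10^(-2.07) = 8.51 × 10^-3 M = x
Ka = 10^(−4.18) = 6.61 × 10^-5
Ka = x²/(C₀ − x) ⇒ C₀ = x + x²/Ka
C₀ = 8.51 × 10^-3 + (8.51 × 10^-3)²/(6.61 × 10^-5) = 1.10 M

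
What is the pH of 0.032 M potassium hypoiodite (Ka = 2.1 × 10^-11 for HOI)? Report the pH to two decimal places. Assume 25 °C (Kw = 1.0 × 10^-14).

OI- is the conjugate base of the weak acid HOI.
Kb = Kw/Ka = 1.0×10^-14 / 2.1 × 10^-11 = 4.76 × 10^-4
Let x = [OH-] at equilibrium. Kb = x²/(0.032 − x).
Here C₀/Kb ≈ 67.2, so the small-x approximation fails. Use the quadratic:
x = (−Kb + √(Kb² + 4·Kb·C₀))/2 = 3.67 × 10^-3 M
pOH = −log(3.67 × 10^-3) = 2.44; pH = 14.00 − 2.44 = 11.56

pH = 11.56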